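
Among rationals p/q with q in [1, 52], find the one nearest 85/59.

Expand x = 85/59 as a continued fraction with the Euclidean algorithm:
  85 = 1*59 + 26, so a_0 = 1.
  59 = 2*26 + 7, so a_1 = 2.
  26 = 3*7 + 5, so a_2 = 3.
  7 = 1*5 + 2, so a_3 = 1.
  5 = 2*2 + 1, so a_4 = 2.
  2 = 2*1 + 0, so a_5 = 2.
so x = [1; 2, 3, 1, 2, 2].
Convergents (p_i = a_i*p_{i-1} + p_{i-2}, q_i = a_i*q_{i-1} + q_{i-2} with p_{-2}=0, p_{-1}=1, q_{-2}=1, q_{-1}=0), until the denominator exceeds 52:
  i=0: a_0=1, p_0 = 1*1 + 0 = 1, q_0 = 1*0 + 1 = 1.
  i=1: a_1=2, p_1 = 2*1 + 1 = 3, q_1 = 2*1 + 0 = 2.
  i=2: a_2=3, p_2 = 3*3 + 1 = 10, q_2 = 3*2 + 1 = 7.
  i=3: a_3=1, p_3 = 1*10 + 3 = 13, q_3 = 1*7 + 2 = 9.
  i=4: a_4=2, p_4 = 2*13 + 10 = 36, q_4 = 2*9 + 7 = 25.
  i=5: a_5=2, p_5 = 2*36 + 13 = 85, q_5 = 2*25 + 9 = 59.
q_5 = 59 > 52, so the last convergent with denominator <= 52 is p_4/q_4 = 36/25.
The closest fraction with denominator <= 52 is either p_4/q_4 or the intermediate fraction (k*p_4 + p_3)/(k*q_4 + q_3) with the largest k >= 1 whose denominator stays <= 52; these approach x as k grows, and every other convergent or intermediate fraction in range is farther away.
Largest k: floor((52 - q_3)/q_4) = floor((52 - 9)/25) = 1.
That gives (1*36 + 13)/(1*25 + 9) = 49/34.
Compare the errors: |x - 36/25| = |85*25 - 36*59|/(59*25) = 1/1475, and |x - 49/34| = |85*34 - 49*59|/(59*34) = 1/2006.
Cross-multiplying, 1*1475 = 1475 < 2006 = 1*2006, so 1/2006 is smaller: the intermediate fraction 49/34 is closer to x than 36/25.

49/34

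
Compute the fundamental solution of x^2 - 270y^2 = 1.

(x, y) = (5291, 322)

First expand sqrt(270) as a continued fraction. With x_i = (sqrt(270) + m_i)/d_i and (m_0, d_0) = (0, 1): a_0 = floor(sqrt(270)) = 16, since 16^2 = 256 <= 270 < 289 = 17^2.
Iterate m_{i+1} = d_i*a_i - m_i, d_{i+1} = (270 - m_{i+1}^2)/d_i, a_{i+1} = floor((a_0 + m_{i+1})/d_{i+1}):
  m_1 = 1*16 - 0 = 16, d_1 = (270 - 16^2)/1 = 14/1 = 14, a_1 = floor((16 + 16)/14) = 2.
  m_2 = 14*2 - 16 = 12, d_2 = (270 - 12^2)/14 = 126/14 = 9, a_2 = floor((16 + 12)/9) = 3.
  m_3 = 9*3 - 12 = 15, d_3 = (270 - 15^2)/9 = 45/9 = 5, a_3 = floor((16 + 15)/5) = 6.
  m_4 = 5*6 - 15 = 15, d_4 = (270 - 15^2)/5 = 45/5 = 9, a_4 = floor((16 + 15)/9) = 3.
  m_5 = 9*3 - 15 = 12, d_5 = (270 - 12^2)/9 = 126/9 = 14, a_5 = floor((16 + 12)/14) = 2.
  m_6 = 14*2 - 12 = 16, d_6 = (270 - 16^2)/14 = 14/14 = 1, a_6 = floor((16 + 16)/1) = 32.
  m_7 = 1*32 - 16 = 16, d_7 = (270 - 16^2)/1 = 14/1 = 14: (m_7, d_7) = (m_1, d_1) = (16, 14), so from here the quotients repeat a_1, ..., a_6; the period length is 6.
So sqrt(270) = [16; (2, 3, 6, 3, 2, 32)] with period length k = 6.
k is even, so the fundamental solution of x^2 - 270y^2 = 1 is (p_{k-1}, q_{k-1}) = (p_5, q_5); compute convergents through index 5.
Convergents (p_i = a_i*p_{i-1} + p_{i-2}, q_i = a_i*q_{i-1} + q_{i-2} with p_{-2}=0, p_{-1}=1, q_{-2}=1, q_{-1}=0):
  i=0: a_0=16, p_0 = 16*1 + 0 = 16, q_0 = 16*0 + 1 = 1.
  i=1: a_1=2, p_1 = 2*16 + 1 = 33, q_1 = 2*1 + 0 = 2.
  i=2: a_2=3, p_2 = 3*33 + 16 = 115, q_2 = 3*2 + 1 = 7.
  i=3: a_3=6, p_3 = 6*115 + 33 = 723, q_3 = 6*7 + 2 = 44.
  i=4: a_4=3, p_4 = 3*723 + 115 = 2284, q_4 = 3*44 + 7 = 139.
  i=5: a_5=2, p_5 = 2*2284 + 723 = 5291, q_5 = 2*139 + 44 = 322.
Check: 5291^2 - 270*322^2 = 27994681 - 27994680 = 1, so (x, y) = (5291, 322) solves the equation, and by the theorem it is the least positive solution.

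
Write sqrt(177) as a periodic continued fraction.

[13; (3, 3, 2, 8, 2, 3, 3, 26)]

Write x_i = (sqrt(177) + m_i)/d_i with (m_0, d_0) = (0, 1). a_0 = floor(sqrt(177)) = 13, since 13^2 = 169 <= 177 < 196 = 14^2.
Iterate m_{i+1} = d_i*a_i - m_i, d_{i+1} = (177 - m_{i+1}^2)/d_i, a_{i+1} = floor((a_0 + m_{i+1})/d_{i+1}):
  m_1 = 1*13 - 0 = 13, d_1 = (177 - 13^2)/1 = 8/1 = 8, a_1 = floor((13 + 13)/8) = 3.
  m_2 = 8*3 - 13 = 11, d_2 = (177 - 11^2)/8 = 56/8 = 7, a_2 = floor((13 + 11)/7) = 3.
  m_3 = 7*3 - 11 = 10, d_3 = (177 - 10^2)/7 = 77/7 = 11, a_3 = floor((13 + 10)/11) = 2.
  m_4 = 11*2 - 10 = 12, d_4 = (177 - 12^2)/11 = 33/11 = 3, a_4 = floor((13 + 12)/3) = 8.
  m_5 = 3*8 - 12 = 12, d_5 = (177 - 12^2)/3 = 33/3 = 11, a_5 = floor((13 + 12)/11) = 2.
  m_6 = 11*2 - 12 = 10, d_6 = (177 - 10^2)/11 = 77/11 = 7, a_6 = floor((13 + 10)/7) = 3.
  m_7 = 7*3 - 10 = 11, d_7 = (177 - 11^2)/7 = 56/7 = 8, a_7 = floor((13 + 11)/8) = 3.
  m_8 = 8*3 - 11 = 13, d_8 = (177 - 13^2)/8 = 8/8 = 1, a_8 = floor((13 + 13)/1) = 26.
  m_9 = 1*26 - 13 = 13, d_9 = (177 - 13^2)/1 = 8/1 = 8: (m_9, d_9) = (m_1, d_1) = (13, 8), so from here the quotients repeat a_1, ..., a_8; the period length is 8.
Hence the expansion of sqrt(177) is a_0 = 13 followed by the repeating block 3, 3, 2, 8, 2, 3, 3, 26 (period 8).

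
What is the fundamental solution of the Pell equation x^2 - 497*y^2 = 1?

(x, y) = (1201887, 53912)

First expand sqrt(497) as a continued fraction. With x_i = (sqrt(497) + m_i)/d_i and (m_0, d_0) = (0, 1): a_0 = floor(sqrt(497)) = 22, since 22^2 = 484 <= 497 < 529 = 23^2.
Iterate m_{i+1} = d_i*a_i - m_i, d_{i+1} = (497 - m_{i+1}^2)/d_i, a_{i+1} = floor((a_0 + m_{i+1})/d_{i+1}):
  m_1 = 1*22 - 0 = 22, d_1 = (497 - 22^2)/1 = 13/1 = 13, a_1 = floor((22 + 22)/13) = 3.
  m_2 = 13*3 - 22 = 17, d_2 = (497 - 17^2)/13 = 208/13 = 16, a_2 = floor((22 + 17)/16) = 2.
  m_3 = 16*2 - 17 = 15, d_3 = (497 - 15^2)/16 = 272/16 = 17, a_3 = floor((22 + 15)/17) = 2.
  m_4 = 17*2 - 15 = 19, d_4 = (497 - 19^2)/17 = 136/17 = 8, a_4 = floor((22 + 19)/8) = 5.
  m_5 = 8*5 - 19 = 21, d_5 = (497 - 21^2)/8 = 56/8 = 7, a_5 = floor((22 + 21)/7) = 6.
  m_6 = 7*6 - 21 = 21, d_6 = (497 - 21^2)/7 = 56/7 = 8, a_6 = floor((22 + 21)/8) = 5.
  m_7 = 8*5 - 21 = 19, d_7 = (497 - 19^2)/8 = 136/8 = 17, a_7 = floor((22 + 19)/17) = 2.
  m_8 = 17*2 - 19 = 15, d_8 = (497 - 15^2)/17 = 272/17 = 16, a_8 = floor((22 + 15)/16) = 2.
  m_9 = 16*2 - 15 = 17, d_9 = (497 - 17^2)/16 = 208/16 = 13, a_9 = floor((22 + 17)/13) = 3.
  m_10 = 13*3 - 17 = 22, d_10 = (497 - 22^2)/13 = 13/13 = 1, a_10 = floor((22 + 22)/1) = 44.
  m_11 = 1*44 - 22 = 22, d_11 = (497 - 22^2)/1 = 13/1 = 13: (m_11, d_11) = (m_1, d_1) = (22, 13), so from here the quotients repeat a_1, ..., a_10; the period length is 10.
So sqrt(497) = [22; (3, 2, 2, 5, 6, 5, 2, 2, 3, 44)] with period length k = 10.
k is even, so the fundamental solution of x^2 - 497y^2 = 1 is (p_{k-1}, q_{k-1}) = (p_9, q_9); compute convergents through index 9.
Convergents (p_i = a_i*p_{i-1} + p_{i-2}, q_i = a_i*q_{i-1} + q_{i-2} with p_{-2}=0, p_{-1}=1, q_{-2}=1, q_{-1}=0):
  i=0: a_0=22, p_0 = 22*1 + 0 = 22, q_0 = 22*0 + 1 = 1.
  i=1: a_1=3, p_1 = 3*22 + 1 = 67, q_1 = 3*1 + 0 = 3.
  i=2: a_2=2, p_2 = 2*67 + 22 = 156, q_2 = 2*3 + 1 = 7.
  i=3: a_3=2, p_3 = 2*156 + 67 = 379, q_3 = 2*7 + 3 = 17.
  i=4: a_4=5, p_4 = 5*379 + 156 = 2051, q_4 = 5*17 + 7 = 92.
  i=5: a_5=6, p_5 = 6*2051 + 379 = 12685, q_5 = 6*92 + 17 = 569.
  i=6: a_6=5, p_6 = 5*12685 + 2051 = 65476, q_6 = 5*569 + 92 = 2937.
  i=7: a_7=2, p_7 = 2*65476 + 12685 = 143637, q_7 = 2*2937 + 569 = 6443.
  i=8: a_8=2, p_8 = 2*143637 + 65476 = 352750, q_8 = 2*6443 + 2937 = 15823.
  i=9: a_9=3, p_9 = 3*352750 + 143637 = 1201887, q_9 = 3*15823 + 6443 = 53912.
Check: 1201887^2 - 497*53912^2 = 1444532360769 - 1444532360768 = 1, so (x, y) = (1201887, 53912) solves the equation, and by the theorem it is the least positive solution.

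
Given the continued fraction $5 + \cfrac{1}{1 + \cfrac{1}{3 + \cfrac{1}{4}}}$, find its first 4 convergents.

Using the convergent recurrence p_i = a_i*p_{i-1} + p_{i-2}, q_i = a_i*q_{i-1} + q_{i-2} with p_{-2}=0, p_{-1}=1, q_{-2}=1, q_{-1}=0:
  i=0: a_0=5, p_0 = 5*1 + 0 = 5, q_0 = 5*0 + 1 = 1.
  i=1: a_1=1, p_1 = 1*5 + 1 = 6, q_1 = 1*1 + 0 = 1.
  i=2: a_2=3, p_2 = 3*6 + 5 = 23, q_2 = 3*1 + 1 = 4.
  i=3: a_3=4, p_3 = 4*23 + 6 = 98, q_3 = 4*4 + 1 = 17.

5/1, 6/1, 23/4, 98/17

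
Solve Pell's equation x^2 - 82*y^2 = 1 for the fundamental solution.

First expand sqrt(82) as a continued fraction. With x_i = (sqrt(82) + m_i)/d_i and (m_0, d_0) = (0, 1): a_0 = floor(sqrt(82)) = 9, since 9^2 = 81 <= 82 < 100 = 10^2.
Iterate m_{i+1} = d_i*a_i - m_i, d_{i+1} = (82 - m_{i+1}^2)/d_i, a_{i+1} = floor((a_0 + m_{i+1})/d_{i+1}):
  m_1 = 1*9 - 0 = 9, d_1 = (82 - 9^2)/1 = 1/1 = 1, a_1 = floor((9 + 9)/1) = 18.
  m_2 = 1*18 - 9 = 9, d_2 = (82 - 9^2)/1 = 1/1 = 1: (m_2, d_2) = (m_1, d_1) = (9, 1), so from here the quotient a_1 repeats; the period length is 1.
So sqrt(82) = [9; (18)] with period length k = 1.
k is odd, so (p_{k-1}, q_{k-1}) only solves x^2 - 82y^2 = -1 and the fundamental solution of x^2 - 82y^2 = 1 is (p_{2k-1}, q_{2k-1}) = (p_1, q_1); compute convergents through index 1, running through the period twice.
Convergents (p_i = a_i*p_{i-1} + p_{i-2}, q_i = a_i*q_{i-1} + q_{i-2} with p_{-2}=0, p_{-1}=1, q_{-2}=1, q_{-1}=0):
  i=0: a_0=9, p_0 = 9*1 + 0 = 9, q_0 = 9*0 + 1 = 1.
  i=1: a_1=18, p_1 = 18*9 + 1 = 163, q_1 = 18*1 + 0 = 18.
Indeed p_0^2 - 82*q_0^2 = 81 - 82 = -1, not +1.
Check: 163^2 - 82*18^2 = 26569 - 26568 = 1, so (x, y) = (163, 18) solves the equation, and by the theorem it is the least positive solution.

(x, y) = (163, 18)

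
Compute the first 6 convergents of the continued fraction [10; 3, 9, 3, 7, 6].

Using the convergent recurrence p_i = a_i*p_{i-1} + p_{i-2}, q_i = a_i*q_{i-1} + q_{i-2} with p_{-2}=0, p_{-1}=1, q_{-2}=1, q_{-1}=0:
  i=0: a_0=10, p_0 = 10*1 + 0 = 10, q_0 = 10*0 + 1 = 1.
  i=1: a_1=3, p_1 = 3*10 + 1 = 31, q_1 = 3*1 + 0 = 3.
  i=2: a_2=9, p_2 = 9*31 + 10 = 289, q_2 = 9*3 + 1 = 28.
  i=3: a_3=3, p_3 = 3*289 + 31 = 898, q_3 = 3*28 + 3 = 87.
  i=4: a_4=7, p_4 = 7*898 + 289 = 6575, q_4 = 7*87 + 28 = 637.
  i=5: a_5=6, p_5 = 6*6575 + 898 = 40348, q_5 = 6*637 + 87 = 3909.

10/1, 31/3, 289/28, 898/87, 6575/637, 40348/3909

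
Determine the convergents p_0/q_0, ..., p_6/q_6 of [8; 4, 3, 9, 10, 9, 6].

8/1, 33/4, 107/13, 996/121, 10067/1223, 91599/11128, 559661/67991

Using the convergent recurrence p_i = a_i*p_{i-1} + p_{i-2}, q_i = a_i*q_{i-1} + q_{i-2} with p_{-2}=0, p_{-1}=1, q_{-2}=1, q_{-1}=0:
  i=0: a_0=8, p_0 = 8*1 + 0 = 8, q_0 = 8*0 + 1 = 1.
  i=1: a_1=4, p_1 = 4*8 + 1 = 33, q_1 = 4*1 + 0 = 4.
  i=2: a_2=3, p_2 = 3*33 + 8 = 107, q_2 = 3*4 + 1 = 13.
  i=3: a_3=9, p_3 = 9*107 + 33 = 996, q_3 = 9*13 + 4 = 121.
  i=4: a_4=10, p_4 = 10*996 + 107 = 10067, q_4 = 10*121 + 13 = 1223.
  i=5: a_5=9, p_5 = 9*10067 + 996 = 91599, q_5 = 9*1223 + 121 = 11128.
  i=6: a_6=6, p_6 = 6*91599 + 10067 = 559661, q_6 = 6*11128 + 1223 = 67991.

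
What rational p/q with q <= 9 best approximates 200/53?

34/9

Expand x = 200/53 as a continued fraction with the Euclidean algorithm:
  200 = 3*53 + 41, so a_0 = 3.
  53 = 1*41 + 12, so a_1 = 1.
  41 = 3*12 + 5, so a_2 = 3.
  12 = 2*5 + 2, so a_3 = 2.
  5 = 2*2 + 1, so a_4 = 2.
  2 = 2*1 + 0, so a_5 = 2.
so x = [3; 1, 3, 2, 2, 2].
Convergents (p_i = a_i*p_{i-1} + p_{i-2}, q_i = a_i*q_{i-1} + q_{i-2} with p_{-2}=0, p_{-1}=1, q_{-2}=1, q_{-1}=0), until the denominator exceeds 9:
  i=0: a_0=3, p_0 = 3*1 + 0 = 3, q_0 = 3*0 + 1 = 1.
  i=1: a_1=1, p_1 = 1*3 + 1 = 4, q_1 = 1*1 + 0 = 1.
  i=2: a_2=3, p_2 = 3*4 + 3 = 15, q_2 = 3*1 + 1 = 4.
  i=3: a_3=2, p_3 = 2*15 + 4 = 34, q_3 = 2*4 + 1 = 9.
  i=4: a_4=2, p_4 = 2*34 + 15 = 83, q_4 = 2*9 + 4 = 22.
q_4 = 22 > 9, so the last convergent with denominator <= 9 is p_3/q_3 = 34/9.
The closest fraction with denominator <= 9 is either p_3/q_3 or the intermediate fraction (k*p_3 + p_2)/(k*q_3 + q_2) with the largest k >= 1 whose denominator stays <= 9; these approach x as k grows, and every other convergent or intermediate fraction in range is farther away.
Largest k: floor((9 - q_2)/q_3) = floor((9 - 4)/9) = 0.
Since k = 0, no intermediate fraction beyond p_3/q_3 has denominator <= 9, so the convergent 34/9 is the closest (its error is |200*9 - 34*53|/(53*9) = 2/477).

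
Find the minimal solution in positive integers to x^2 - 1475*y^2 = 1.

First expand sqrt(1475) as a continued fraction. With x_i = (sqrt(1475) + m_i)/d_i and (m_0, d_0) = (0, 1): a_0 = floor(sqrt(1475)) = 38, since 38^2 = 1444 <= 1475 < 1521 = 39^2.
Iterate m_{i+1} = d_i*a_i - m_i, d_{i+1} = (1475 - m_{i+1}^2)/d_i, a_{i+1} = floor((a_0 + m_{i+1})/d_{i+1}):
  m_1 = 1*38 - 0 = 38, d_1 = (1475 - 38^2)/1 = 31/1 = 31, a_1 = floor((38 + 38)/31) = 2.
  m_2 = 31*2 - 38 = 24, d_2 = (1475 - 24^2)/31 = 899/31 = 29, a_2 = floor((38 + 24)/29) = 2.
  m_3 = 29*2 - 24 = 34, d_3 = (1475 - 34^2)/29 = 319/29 = 11, a_3 = floor((38 + 34)/11) = 6.
  m_4 = 11*6 - 34 = 32, d_4 = (1475 - 32^2)/11 = 451/11 = 41, a_4 = floor((38 + 32)/41) = 1.
  m_5 = 41*1 - 32 = 9, d_5 = (1475 - 9^2)/41 = 1394/41 = 34, a_5 = floor((38 + 9)/34) = 1.
  m_6 = 34*1 - 9 = 25, d_6 = (1475 - 25^2)/34 = 850/34 = 25, a_6 = floor((38 + 25)/25) = 2.
  m_7 = 25*2 - 25 = 25, d_7 = (1475 - 25^2)/25 = 850/25 = 34, a_7 = floor((38 + 25)/34) = 1.
  m_8 = 34*1 - 25 = 9, d_8 = (1475 - 9^2)/34 = 1394/34 = 41, a_8 = floor((38 + 9)/41) = 1.
  m_9 = 41*1 - 9 = 32, d_9 = (1475 - 32^2)/41 = 451/41 = 11, a_9 = floor((38 + 32)/11) = 6.
  m_10 = 11*6 - 32 = 34, d_10 = (1475 - 34^2)/11 = 319/11 = 29, a_10 = floor((38 + 34)/29) = 2.
  m_11 = 29*2 - 34 = 24, d_11 = (1475 - 24^2)/29 = 899/29 = 31, a_11 = floor((38 + 24)/31) = 2.
  m_12 = 31*2 - 24 = 38, d_12 = (1475 - 38^2)/31 = 31/31 = 1, a_12 = floor((38 + 38)/1) = 76.
  m_13 = 1*76 - 38 = 38, d_13 = (1475 - 38^2)/1 = 31/1 = 31: (m_13, d_13) = (m_1, d_1) = (38, 31), so from here the quotients repeat a_1, ..., a_12; the period length is 12.
So sqrt(1475) = [38; (2, 2, 6, 1, 1, 2, 1, 1, 6, 2, 2, 76)] with period length k = 12.
k is even, so the fundamental solution of x^2 - 1475y^2 = 1 is (p_{k-1}, q_{k-1}) = (p_11, q_11); compute convergents through index 11.
Convergents (p_i = a_i*p_{i-1} + p_{i-2}, q_i = a_i*q_{i-1} + q_{i-2} with p_{-2}=0, p_{-1}=1, q_{-2}=1, q_{-1}=0):
  i=0: a_0=38, p_0 = 38*1 + 0 = 38, q_0 = 38*0 + 1 = 1.
  i=1: a_1=2, p_1 = 2*38 + 1 = 77, q_1 = 2*1 + 0 = 2.
  i=2: a_2=2, p_2 = 2*77 + 38 = 192, q_2 = 2*2 + 1 = 5.
  i=3: a_3=6, p_3 = 6*192 + 77 = 1229, q_3 = 6*5 + 2 = 32.
  i=4: a_4=1, p_4 = 1*1229 + 192 = 1421, q_4 = 1*32 + 5 = 37.
  i=5: a_5=1, p_5 = 1*1421 + 1229 = 2650, q_5 = 1*37 + 32 = 69.
  i=6: a_6=2, p_6 = 2*2650 + 1421 = 6721, q_6 = 2*69 + 37 = 175.
  i=7: a_7=1, p_7 = 1*6721 + 2650 = 9371, q_7 = 1*175 + 69 = 244.
  i=8: a_8=1, p_8 = 1*9371 + 6721 = 16092, q_8 = 1*244 + 175 = 419.
  i=9: a_9=6, p_9 = 6*16092 + 9371 = 105923, q_9 = 6*419 + 244 = 2758.
  i=10: a_10=2, p_10 = 2*105923 + 16092 = 227938, q_10 = 2*2758 + 419 = 5935.
  i=11: a_11=2, p_11 = 2*227938 + 105923 = 561799, q_11 = 2*5935 + 2758 = 14628.
Check: 561799^2 - 1475*14628^2 = 315618116401 - 315618116400 = 1, so (x, y) = (561799, 14628) solves the equation, and by the theorem it is the least positive solution.

(x, y) = (561799, 14628)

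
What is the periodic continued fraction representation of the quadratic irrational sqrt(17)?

Write x_i = (sqrt(17) + m_i)/d_i with (m_0, d_0) = (0, 1). a_0 = floor(sqrt(17)) = 4, since 4^2 = 16 <= 17 < 25 = 5^2.
Iterate m_{i+1} = d_i*a_i - m_i, d_{i+1} = (17 - m_{i+1}^2)/d_i, a_{i+1} = floor((a_0 + m_{i+1})/d_{i+1}):
  m_1 = 1*4 - 0 = 4, d_1 = (17 - 4^2)/1 = 1/1 = 1, a_1 = floor((4 + 4)/1) = 8.
  m_2 = 1*8 - 4 = 4, d_2 = (17 - 4^2)/1 = 1/1 = 1: (m_2, d_2) = (m_1, d_1) = (4, 1), so from here the quotient a_1 repeats; the period length is 1.
Hence the expansion of sqrt(17) is a_0 = 4 followed by the repeating block 8 (period 1).

[4; (8)]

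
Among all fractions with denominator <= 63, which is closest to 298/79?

215/57

Expand x = 298/79 as a continued fraction with the Euclidean algorithm:
  298 = 3*79 + 61, so a_0 = 3.
  79 = 1*61 + 18, so a_1 = 1.
  61 = 3*18 + 7, so a_2 = 3.
  18 = 2*7 + 4, so a_3 = 2.
  7 = 1*4 + 3, so a_4 = 1.
  4 = 1*3 + 1, so a_5 = 1.
  3 = 3*1 + 0, so a_6 = 3.
so x = [3; 1, 3, 2, 1, 1, 3].
Convergents (p_i = a_i*p_{i-1} + p_{i-2}, q_i = a_i*q_{i-1} + q_{i-2} with p_{-2}=0, p_{-1}=1, q_{-2}=1, q_{-1}=0), until the denominator exceeds 63:
  i=0: a_0=3, p_0 = 3*1 + 0 = 3, q_0 = 3*0 + 1 = 1.
  i=1: a_1=1, p_1 = 1*3 + 1 = 4, q_1 = 1*1 + 0 = 1.
  i=2: a_2=3, p_2 = 3*4 + 3 = 15, q_2 = 3*1 + 1 = 4.
  i=3: a_3=2, p_3 = 2*15 + 4 = 34, q_3 = 2*4 + 1 = 9.
  i=4: a_4=1, p_4 = 1*34 + 15 = 49, q_4 = 1*9 + 4 = 13.
  i=5: a_5=1, p_5 = 1*49 + 34 = 83, q_5 = 1*13 + 9 = 22.
  i=6: a_6=3, p_6 = 3*83 + 49 = 298, q_6 = 3*22 + 13 = 79.
q_6 = 79 > 63, so the last convergent with denominator <= 63 is p_5/q_5 = 83/22.
The closest fraction with denominator <= 63 is either p_5/q_5 or the intermediate fraction (k*p_5 + p_4)/(k*q_5 + q_4) with the largest k >= 1 whose denominator stays <= 63; these approach x as k grows, and every other convergent or intermediate fraction in range is farther away.
Largest k: floor((63 - q_4)/q_5) = floor((63 - 13)/22) = 2.
That gives (2*83 + 49)/(2*22 + 13) = 215/57.
Compare the errors: |x - 83/22| = |298*22 - 83*79|/(79*22) = 1/1738, and |x - 215/57| = |298*57 - 215*79|/(79*57) = 1/4503.
Cross-multiplying, 1*1738 = 1738 < 4503 = 1*4503, so 1/4503 is smaller: the intermediate fraction 215/57 is closer to x than 83/22.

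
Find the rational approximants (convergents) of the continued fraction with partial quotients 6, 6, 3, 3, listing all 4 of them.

6/1, 37/6, 117/19, 388/63

Using the convergent recurrence p_i = a_i*p_{i-1} + p_{i-2}, q_i = a_i*q_{i-1} + q_{i-2} with p_{-2}=0, p_{-1}=1, q_{-2}=1, q_{-1}=0:
  i=0: a_0=6, p_0 = 6*1 + 0 = 6, q_0 = 6*0 + 1 = 1.
  i=1: a_1=6, p_1 = 6*6 + 1 = 37, q_1 = 6*1 + 0 = 6.
  i=2: a_2=3, p_2 = 3*37 + 6 = 117, q_2 = 3*6 + 1 = 19.
  i=3: a_3=3, p_3 = 3*117 + 37 = 388, q_3 = 3*19 + 6 = 63.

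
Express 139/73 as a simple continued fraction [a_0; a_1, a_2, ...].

[1; 1, 9, 2, 3]

Run the Euclidean algorithm on 139 and 73; the successive quotients are the partial quotients a_0, a_1, ... (each step inverts the fractional part left over by the previous one):
  139 = 1*73 + 66, so a_0 = 1.
  73 = 1*66 + 7, so a_1 = 1.
  66 = 9*7 + 3, so a_2 = 9.
  7 = 2*3 + 1, so a_3 = 2.
  3 = 3*1 + 0, so a_4 = 3.
The remainder reaches 0 after 5 divisions, so the expansion has 5 partial quotients, read off in order.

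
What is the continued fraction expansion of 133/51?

[2; 1, 1, 1, 1, 4, 2]

Run the Euclidean algorithm on 133 and 51; the successive quotients are the partial quotients a_0, a_1, ... (each step inverts the fractional part left over by the previous one):
  133 = 2*51 + 31, so a_0 = 2.
  51 = 1*31 + 20, so a_1 = 1.
  31 = 1*20 + 11, so a_2 = 1.
  20 = 1*11 + 9, so a_3 = 1.
  11 = 1*9 + 2, so a_4 = 1.
  9 = 4*2 + 1, so a_5 = 4.
  2 = 2*1 + 0, so a_6 = 2.
The remainder reaches 0 after 7 divisions, so the expansion has 7 partial quotients, read off in order.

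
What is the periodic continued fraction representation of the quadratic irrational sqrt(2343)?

Write x_i = (sqrt(2343) + m_i)/d_i with (m_0, d_0) = (0, 1). a_0 = floor(sqrt(2343)) = 48, since 48^2 = 2304 <= 2343 < 2401 = 49^2.
Iterate m_{i+1} = d_i*a_i - m_i, d_{i+1} = (2343 - m_{i+1}^2)/d_i, a_{i+1} = floor((a_0 + m_{i+1})/d_{i+1}):
  m_1 = 1*48 - 0 = 48, d_1 = (2343 - 48^2)/1 = 39/1 = 39, a_1 = floor((48 + 48)/39) = 2.
  m_2 = 39*2 - 48 = 30, d_2 = (2343 - 30^2)/39 = 1443/39 = 37, a_2 = floor((48 + 30)/37) = 2.
  m_3 = 37*2 - 30 = 44, d_3 = (2343 - 44^2)/37 = 407/37 = 11, a_3 = floor((48 + 44)/11) = 8.
  m_4 = 11*8 - 44 = 44, d_4 = (2343 - 44^2)/11 = 407/11 = 37, a_4 = floor((48 + 44)/37) = 2.
  m_5 = 37*2 - 44 = 30, d_5 = (2343 - 30^2)/37 = 1443/37 = 39, a_5 = floor((48 + 30)/39) = 2.
  m_6 = 39*2 - 30 = 48, d_6 = (2343 - 48^2)/39 = 39/39 = 1, a_6 = floor((48 + 48)/1) = 96.
  m_7 = 1*96 - 48 = 48, d_7 = (2343 - 48^2)/1 = 39/1 = 39: (m_7, d_7) = (m_1, d_1) = (48, 39), so from here the quotients repeat a_1, ..., a_6; the period length is 6.
Hence the expansion of sqrt(2343) is a_0 = 48 followed by the repeating block 2, 2, 8, 2, 2, 96 (period 6).

[48; (2, 2, 8, 2, 2, 96)]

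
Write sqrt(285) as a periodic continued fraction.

[16; (1, 7, 2, 7, 1, 32)]

Write x_i = (sqrt(285) + m_i)/d_i with (m_0, d_0) = (0, 1). a_0 = floor(sqrt(285)) = 16, since 16^2 = 256 <= 285 < 289 = 17^2.
Iterate m_{i+1} = d_i*a_i - m_i, d_{i+1} = (285 - m_{i+1}^2)/d_i, a_{i+1} = floor((a_0 + m_{i+1})/d_{i+1}):
  m_1 = 1*16 - 0 = 16, d_1 = (285 - 16^2)/1 = 29/1 = 29, a_1 = floor((16 + 16)/29) = 1.
  m_2 = 29*1 - 16 = 13, d_2 = (285 - 13^2)/29 = 116/29 = 4, a_2 = floor((16 + 13)/4) = 7.
  m_3 = 4*7 - 13 = 15, d_3 = (285 - 15^2)/4 = 60/4 = 15, a_3 = floor((16 + 15)/15) = 2.
  m_4 = 15*2 - 15 = 15, d_4 = (285 - 15^2)/15 = 60/15 = 4, a_4 = floor((16 + 15)/4) = 7.
  m_5 = 4*7 - 15 = 13, d_5 = (285 - 13^2)/4 = 116/4 = 29, a_5 = floor((16 + 13)/29) = 1.
  m_6 = 29*1 - 13 = 16, d_6 = (285 - 16^2)/29 = 29/29 = 1, a_6 = floor((16 + 16)/1) = 32.
  m_7 = 1*32 - 16 = 16, d_7 = (285 - 16^2)/1 = 29/1 = 29: (m_7, d_7) = (m_1, d_1) = (16, 29), so from here the quotients repeat a_1, ..., a_6; the period length is 6.
Hence the expansion of sqrt(285) is a_0 = 16 followed by the repeating block 1, 7, 2, 7, 1, 32 (period 6).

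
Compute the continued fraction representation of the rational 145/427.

[0; 2, 1, 17, 8]

Run the Euclidean algorithm on 145 and 427; the successive quotients are the partial quotients a_0, a_1, ... (each step inverts the fractional part left over by the previous one):
  145 = 0*427 + 145, so a_0 = 0.
  427 = 2*145 + 137, so a_1 = 2.
  145 = 1*137 + 8, so a_2 = 1.
  137 = 17*8 + 1, so a_3 = 17.
  8 = 8*1 + 0, so a_4 = 8.
The remainder reaches 0 after 5 divisions, so the expansion has 5 partial quotients, read off in order.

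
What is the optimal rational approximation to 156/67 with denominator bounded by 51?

114/49

Expand x = 156/67 as a continued fraction with the Euclidean algorithm:
  156 = 2*67 + 22, so a_0 = 2.
  67 = 3*22 + 1, so a_1 = 3.
  22 = 22*1 + 0, so a_2 = 22.
so x = [2; 3, 22].
Convergents (p_i = a_i*p_{i-1} + p_{i-2}, q_i = a_i*q_{i-1} + q_{i-2} with p_{-2}=0, p_{-1}=1, q_{-2}=1, q_{-1}=0), until the denominator exceeds 51:
  i=0: a_0=2, p_0 = 2*1 + 0 = 2, q_0 = 2*0 + 1 = 1.
  i=1: a_1=3, p_1 = 3*2 + 1 = 7, q_1 = 3*1 + 0 = 3.
  i=2: a_2=22, p_2 = 22*7 + 2 = 156, q_2 = 22*3 + 1 = 67.
q_2 = 67 > 51, so the last convergent with denominator <= 51 is p_1/q_1 = 7/3.
The closest fraction with denominator <= 51 is either p_1/q_1 or the intermediate fraction (k*p_1 + p_0)/(k*q_1 + q_0) with the largest k >= 1 whose denominator stays <= 51; these approach x as k grows, and every other convergent or intermediate fraction in range is farther away.
Largest k: floor((51 - q_0)/q_1) = floor((51 - 1)/3) = 16.
That gives (16*7 + 2)/(16*3 + 1) = 114/49.
Compare the errors: |x - 7/3| = |156*3 - 7*67|/(67*3) = 1/201, and |x - 114/49| = |156*49 - 114*67|/(67*49) = 6/3283.
Cross-multiplying, 6*201 = 1206 < 3283 = 1*3283, so 6/3283 is smaller: the intermediate fraction 114/49 is closer to x than 7/3.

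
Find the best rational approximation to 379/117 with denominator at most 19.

Expand x = 379/117 as a continued fraction with the Euclidean algorithm:
  379 = 3*117 + 28, so a_0 = 3.
  117 = 4*28 + 5, so a_1 = 4.
  28 = 5*5 + 3, so a_2 = 5.
  5 = 1*3 + 2, so a_3 = 1.
  3 = 1*2 + 1, so a_4 = 1.
  2 = 2*1 + 0, so a_5 = 2.
so x = [3; 4, 5, 1, 1, 2].
Convergents (p_i = a_i*p_{i-1} + p_{i-2}, q_i = a_i*q_{i-1} + q_{i-2} with p_{-2}=0, p_{-1}=1, q_{-2}=1, q_{-1}=0), until the denominator exceeds 19:
  i=0: a_0=3, p_0 = 3*1 + 0 = 3, q_0 = 3*0 + 1 = 1.
  i=1: a_1=4, p_1 = 4*3 + 1 = 13, q_1 = 4*1 + 0 = 4.
  i=2: a_2=5, p_2 = 5*13 + 3 = 68, q_2 = 5*4 + 1 = 21.
q_2 = 21 > 19, so the last convergent with denominator <= 19 is p_1/q_1 = 13/4.
The closest fraction with denominator <= 19 is either p_1/q_1 or the intermediate fraction (k*p_1 + p_0)/(k*q_1 + q_0) with the largest k >= 1 whose denominator stays <= 19; these approach x as k grows, and every other convergent or intermediate fraction in range is farther away.
Largest k: floor((19 - q_0)/q_1) = floor((19 - 1)/4) = 4.
That gives (4*13 + 3)/(4*4 + 1) = 55/17.
Compare the errors: |x - 13/4| = |379*4 - 13*117|/(117*4) = 5/468, and |x - 55/17| = |379*17 - 55*117|/(117*17) = 8/1989.
Cross-multiplying, 8*468 = 3744 < 9945 = 5*1989, so 8/1989 is smaller: the intermediate fraction 55/17 is closer to x than 13/4.

55/17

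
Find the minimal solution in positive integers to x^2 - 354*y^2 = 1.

First expand sqrt(354) as a continued fraction. With x_i = (sqrt(354) + m_i)/d_i and (m_0, d_0) = (0, 1): a_0 = floor(sqrt(354)) = 18, since 18^2 = 324 <= 354 < 361 = 19^2.
Iterate m_{i+1} = d_i*a_i - m_i, d_{i+1} = (354 - m_{i+1}^2)/d_i, a_{i+1} = floor((a_0 + m_{i+1})/d_{i+1}):
  m_1 = 1*18 - 0 = 18, d_1 = (354 - 18^2)/1 = 30/1 = 30, a_1 = floor((18 + 18)/30) = 1.
  m_2 = 30*1 - 18 = 12, d_2 = (354 - 12^2)/30 = 210/30 = 7, a_2 = floor((18 + 12)/7) = 4.
  m_3 = 7*4 - 12 = 16, d_3 = (354 - 16^2)/7 = 98/7 = 14, a_3 = floor((18 + 16)/14) = 2.
  m_4 = 14*2 - 16 = 12, d_4 = (354 - 12^2)/14 = 210/14 = 15, a_4 = floor((18 + 12)/15) = 2.
  m_5 = 15*2 - 12 = 18, d_5 = (354 - 18^2)/15 = 30/15 = 2, a_5 = floor((18 + 18)/2) = 18.
  m_6 = 2*18 - 18 = 18, d_6 = (354 - 18^2)/2 = 30/2 = 15, a_6 = floor((18 + 18)/15) = 2.
  m_7 = 15*2 - 18 = 12, d_7 = (354 - 12^2)/15 = 210/15 = 14, a_7 = floor((18 + 12)/14) = 2.
  m_8 = 14*2 - 12 = 16, d_8 = (354 - 16^2)/14 = 98/14 = 7, a_8 = floor((18 + 16)/7) = 4.
  m_9 = 7*4 - 16 = 12, d_9 = (354 - 12^2)/7 = 210/7 = 30, a_9 = floor((18 + 12)/30) = 1.
  m_10 = 30*1 - 12 = 18, d_10 = (354 - 18^2)/30 = 30/30 = 1, a_10 = floor((18 + 18)/1) = 36.
  m_11 = 1*36 - 18 = 18, d_11 = (354 - 18^2)/1 = 30/1 = 30: (m_11, d_11) = (m_1, d_1) = (18, 30), so from here the quotients repeat a_1, ..., a_10; the period length is 10.
So sqrt(354) = [18; (1, 4, 2, 2, 18, 2, 2, 4, 1, 36)] with period length k = 10.
k is even, so the fundamental solution of x^2 - 354y^2 = 1 is (p_{k-1}, q_{k-1}) = (p_9, q_9); compute convergents through index 9.
Convergents (p_i = a_i*p_{i-1} + p_{i-2}, q_i = a_i*q_{i-1} + q_{i-2} with p_{-2}=0, p_{-1}=1, q_{-2}=1, q_{-1}=0):
  i=0: a_0=18, p_0 = 18*1 + 0 = 18, q_0 = 18*0 + 1 = 1.
  i=1: a_1=1, p_1 = 1*18 + 1 = 19, q_1 = 1*1 + 0 = 1.
  i=2: a_2=4, p_2 = 4*19 + 18 = 94, q_2 = 4*1 + 1 = 5.
  i=3: a_3=2, p_3 = 2*94 + 19 = 207, q_3 = 2*5 + 1 = 11.
  i=4: a_4=2, p_4 = 2*207 + 94 = 508, q_4 = 2*11 + 5 = 27.
  i=5: a_5=18, p_5 = 18*508 + 207 = 9351, q_5 = 18*27 + 11 = 497.
  i=6: a_6=2, p_6 = 2*9351 + 508 = 19210, q_6 = 2*497 + 27 = 1021.
  i=7: a_7=2, p_7 = 2*19210 + 9351 = 47771, q_7 = 2*1021 + 497 = 2539.
  i=8: a_8=4, p_8 = 4*47771 + 19210 = 210294, q_8 = 4*2539 + 1021 = 11177.
  i=9: a_9=1, p_9 = 1*210294 + 47771 = 258065, q_9 = 1*11177 + 2539 = 13716.
Check: 258065^2 - 354*13716^2 = 66597544225 - 66597544224 = 1, so (x, y) = (258065, 13716) solves the equation, and by the theorem it is the least positive solution.

(x, y) = (258065, 13716)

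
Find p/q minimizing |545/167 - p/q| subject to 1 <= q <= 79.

Expand x = 545/167 as a continued fraction with the Euclidean algorithm:
  545 = 3*167 + 44, so a_0 = 3.
  167 = 3*44 + 35, so a_1 = 3.
  44 = 1*35 + 9, so a_2 = 1.
  35 = 3*9 + 8, so a_3 = 3.
  9 = 1*8 + 1, so a_4 = 1.
  8 = 8*1 + 0, so a_5 = 8.
so x = [3; 3, 1, 3, 1, 8].
Convergents (p_i = a_i*p_{i-1} + p_{i-2}, q_i = a_i*q_{i-1} + q_{i-2} with p_{-2}=0, p_{-1}=1, q_{-2}=1, q_{-1}=0), until the denominator exceeds 79:
  i=0: a_0=3, p_0 = 3*1 + 0 = 3, q_0 = 3*0 + 1 = 1.
  i=1: a_1=3, p_1 = 3*3 + 1 = 10, q_1 = 3*1 + 0 = 3.
  i=2: a_2=1, p_2 = 1*10 + 3 = 13, q_2 = 1*3 + 1 = 4.
  i=3: a_3=3, p_3 = 3*13 + 10 = 49, q_3 = 3*4 + 3 = 15.
  i=4: a_4=1, p_4 = 1*49 + 13 = 62, q_4 = 1*15 + 4 = 19.
  i=5: a_5=8, p_5 = 8*62 + 49 = 545, q_5 = 8*19 + 15 = 167.
q_5 = 167 > 79, so the last convergent with denominator <= 79 is p_4/q_4 = 62/19.
The closest fraction with denominator <= 79 is either p_4/q_4 or the intermediate fraction (k*p_4 + p_3)/(k*q_4 + q_3) with the largest k >= 1 whose denominator stays <= 79; these approach x as k grows, and every other convergent or intermediate fraction in range is farther away.
Largest k: floor((79 - q_3)/q_4) = floor((79 - 15)/19) = 3.
That gives (3*62 + 49)/(3*19 + 15) = 235/72.
Compare the errors: |x - 62/19| = |545*19 - 62*167|/(167*19) = 1/3173, and |x - 235/72| = |545*72 - 235*167|/(167*72) = 5/12024.
Cross-multiplying, 1*12024 = 12024 < 15865 = 5*3173, so 1/3173 is smaller: the convergent 62/19 is closer to x than 235/72.

62/19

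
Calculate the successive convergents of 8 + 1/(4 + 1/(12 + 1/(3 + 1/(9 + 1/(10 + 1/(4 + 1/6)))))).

8/1, 33/4, 404/49, 1245/151, 11609/1408, 117335/14231, 480949/58332, 3003029/364223

Using the convergent recurrence p_i = a_i*p_{i-1} + p_{i-2}, q_i = a_i*q_{i-1} + q_{i-2} with p_{-2}=0, p_{-1}=1, q_{-2}=1, q_{-1}=0:
  i=0: a_0=8, p_0 = 8*1 + 0 = 8, q_0 = 8*0 + 1 = 1.
  i=1: a_1=4, p_1 = 4*8 + 1 = 33, q_1 = 4*1 + 0 = 4.
  i=2: a_2=12, p_2 = 12*33 + 8 = 404, q_2 = 12*4 + 1 = 49.
  i=3: a_3=3, p_3 = 3*404 + 33 = 1245, q_3 = 3*49 + 4 = 151.
  i=4: a_4=9, p_4 = 9*1245 + 404 = 11609, q_4 = 9*151 + 49 = 1408.
  i=5: a_5=10, p_5 = 10*11609 + 1245 = 117335, q_5 = 10*1408 + 151 = 14231.
  i=6: a_6=4, p_6 = 4*117335 + 11609 = 480949, q_6 = 4*14231 + 1408 = 58332.
  i=7: a_7=6, p_7 = 6*480949 + 117335 = 3003029, q_7 = 6*58332 + 14231 = 364223.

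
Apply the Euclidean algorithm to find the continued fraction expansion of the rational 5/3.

Run the Euclidean algorithm on 5 and 3; the successive quotients are the partial quotients a_0, a_1, ... (each step inverts the fractional part left over by the previous one):
  5 = 1*3 + 2, so a_0 = 1.
  3 = 1*2 + 1, so a_1 = 1.
  2 = 2*1 + 0, so a_2 = 2.
The remainder reaches 0 after 3 divisions, so the expansion has 3 partial quotients, read off in order.

[1; 1, 2]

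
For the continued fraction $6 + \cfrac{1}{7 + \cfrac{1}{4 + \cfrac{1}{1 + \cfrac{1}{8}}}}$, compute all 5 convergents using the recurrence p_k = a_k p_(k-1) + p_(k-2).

Using the convergent recurrence p_i = a_i*p_{i-1} + p_{i-2}, q_i = a_i*q_{i-1} + q_{i-2} with p_{-2}=0, p_{-1}=1, q_{-2}=1, q_{-1}=0:
  i=0: a_0=6, p_0 = 6*1 + 0 = 6, q_0 = 6*0 + 1 = 1.
  i=1: a_1=7, p_1 = 7*6 + 1 = 43, q_1 = 7*1 + 0 = 7.
  i=2: a_2=4, p_2 = 4*43 + 6 = 178, q_2 = 4*7 + 1 = 29.
  i=3: a_3=1, p_3 = 1*178 + 43 = 221, q_3 = 1*29 + 7 = 36.
  i=4: a_4=8, p_4 = 8*221 + 178 = 1946, q_4 = 8*36 + 29 = 317.

6/1, 43/7, 178/29, 221/36, 1946/317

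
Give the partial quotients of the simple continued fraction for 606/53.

Run the Euclidean algorithm on 606 and 53; the successive quotients are the partial quotients a_0, a_1, ... (each step inverts the fractional part left over by the previous one):
  606 = 11*53 + 23, so a_0 = 11.
  53 = 2*23 + 7, so a_1 = 2.
  23 = 3*7 + 2, so a_2 = 3.
  7 = 3*2 + 1, so a_3 = 3.
  2 = 2*1 + 0, so a_4 = 2.
The remainder reaches 0 after 5 divisions, so the expansion has 5 partial quotients, read off in order.

[11; 2, 3, 3, 2]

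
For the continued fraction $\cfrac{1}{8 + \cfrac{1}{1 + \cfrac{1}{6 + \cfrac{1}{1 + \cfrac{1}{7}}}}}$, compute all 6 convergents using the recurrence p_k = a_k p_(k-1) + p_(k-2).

Using the convergent recurrence p_i = a_i*p_{i-1} + p_{i-2}, q_i = a_i*q_{i-1} + q_{i-2} with p_{-2}=0, p_{-1}=1, q_{-2}=1, q_{-1}=0:
  i=0: a_0=0, p_0 = 0*1 + 0 = 0, q_0 = 0*0 + 1 = 1.
  i=1: a_1=8, p_1 = 8*0 + 1 = 1, q_1 = 8*1 + 0 = 8.
  i=2: a_2=1, p_2 = 1*1 + 0 = 1, q_2 = 1*8 + 1 = 9.
  i=3: a_3=6, p_3 = 6*1 + 1 = 7, q_3 = 6*9 + 8 = 62.
  i=4: a_4=1, p_4 = 1*7 + 1 = 8, q_4 = 1*62 + 9 = 71.
  i=5: a_5=7, p_5 = 7*8 + 7 = 63, q_5 = 7*71 + 62 = 559.

0/1, 1/8, 1/9, 7/62, 8/71, 63/559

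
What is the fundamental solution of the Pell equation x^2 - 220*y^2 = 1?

(x, y) = (89, 6)

First expand sqrt(220) as a continued fraction. With x_i = (sqrt(220) + m_i)/d_i and (m_0, d_0) = (0, 1): a_0 = floor(sqrt(220)) = 14, since 14^2 = 196 <= 220 < 225 = 15^2.
Iterate m_{i+1} = d_i*a_i - m_i, d_{i+1} = (220 - m_{i+1}^2)/d_i, a_{i+1} = floor((a_0 + m_{i+1})/d_{i+1}):
  m_1 = 1*14 - 0 = 14, d_1 = (220 - 14^2)/1 = 24/1 = 24, a_1 = floor((14 + 14)/24) = 1.
  m_2 = 24*1 - 14 = 10, d_2 = (220 - 10^2)/24 = 120/24 = 5, a_2 = floor((14 + 10)/5) = 4.
  m_3 = 5*4 - 10 = 10, d_3 = (220 - 10^2)/5 = 120/5 = 24, a_3 = floor((14 + 10)/24) = 1.
  m_4 = 24*1 - 10 = 14, d_4 = (220 - 14^2)/24 = 24/24 = 1, a_4 = floor((14 + 14)/1) = 28.
  m_5 = 1*28 - 14 = 14, d_5 = (220 - 14^2)/1 = 24/1 = 24: (m_5, d_5) = (m_1, d_1) = (14, 24), so from here the quotients repeat a_1, ..., a_4; the period length is 4.
So sqrt(220) = [14; (1, 4, 1, 28)] with period length k = 4.
k is even, so the fundamental solution of x^2 - 220y^2 = 1 is (p_{k-1}, q_{k-1}) = (p_3, q_3); compute convergents through index 3.
Convergents (p_i = a_i*p_{i-1} + p_{i-2}, q_i = a_i*q_{i-1} + q_{i-2} with p_{-2}=0, p_{-1}=1, q_{-2}=1, q_{-1}=0):
  i=0: a_0=14, p_0 = 14*1 + 0 = 14, q_0 = 14*0 + 1 = 1.
  i=1: a_1=1, p_1 = 1*14 + 1 = 15, q_1 = 1*1 + 0 = 1.
  i=2: a_2=4, p_2 = 4*15 + 14 = 74, q_2 = 4*1 + 1 = 5.
  i=3: a_3=1, p_3 = 1*74 + 15 = 89, q_3 = 1*5 + 1 = 6.
Check: 89^2 - 220*6^2 = 7921 - 7920 = 1, so (x, y) = (89, 6) solves the equation, and by the theorem it is the least positive solution.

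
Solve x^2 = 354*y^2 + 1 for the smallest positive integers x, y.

(x, y) = (258065, 13716)

First expand sqrt(354) as a continued fraction. With x_i = (sqrt(354) + m_i)/d_i and (m_0, d_0) = (0, 1): a_0 = floor(sqrt(354)) = 18, since 18^2 = 324 <= 354 < 361 = 19^2.
Iterate m_{i+1} = d_i*a_i - m_i, d_{i+1} = (354 - m_{i+1}^2)/d_i, a_{i+1} = floor((a_0 + m_{i+1})/d_{i+1}):
  m_1 = 1*18 - 0 = 18, d_1 = (354 - 18^2)/1 = 30/1 = 30, a_1 = floor((18 + 18)/30) = 1.
  m_2 = 30*1 - 18 = 12, d_2 = (354 - 12^2)/30 = 210/30 = 7, a_2 = floor((18 + 12)/7) = 4.
  m_3 = 7*4 - 12 = 16, d_3 = (354 - 16^2)/7 = 98/7 = 14, a_3 = floor((18 + 16)/14) = 2.
  m_4 = 14*2 - 16 = 12, d_4 = (354 - 12^2)/14 = 210/14 = 15, a_4 = floor((18 + 12)/15) = 2.
  m_5 = 15*2 - 12 = 18, d_5 = (354 - 18^2)/15 = 30/15 = 2, a_5 = floor((18 + 18)/2) = 18.
  m_6 = 2*18 - 18 = 18, d_6 = (354 - 18^2)/2 = 30/2 = 15, a_6 = floor((18 + 18)/15) = 2.
  m_7 = 15*2 - 18 = 12, d_7 = (354 - 12^2)/15 = 210/15 = 14, a_7 = floor((18 + 12)/14) = 2.
  m_8 = 14*2 - 12 = 16, d_8 = (354 - 16^2)/14 = 98/14 = 7, a_8 = floor((18 + 16)/7) = 4.
  m_9 = 7*4 - 16 = 12, d_9 = (354 - 12^2)/7 = 210/7 = 30, a_9 = floor((18 + 12)/30) = 1.
  m_10 = 30*1 - 12 = 18, d_10 = (354 - 18^2)/30 = 30/30 = 1, a_10 = floor((18 + 18)/1) = 36.
  m_11 = 1*36 - 18 = 18, d_11 = (354 - 18^2)/1 = 30/1 = 30: (m_11, d_11) = (m_1, d_1) = (18, 30), so from here the quotients repeat a_1, ..., a_10; the period length is 10.
So sqrt(354) = [18; (1, 4, 2, 2, 18, 2, 2, 4, 1, 36)] with period length k = 10.
k is even, so the fundamental solution of x^2 - 354y^2 = 1 is (p_{k-1}, q_{k-1}) = (p_9, q_9); compute convergents through index 9.
Convergents (p_i = a_i*p_{i-1} + p_{i-2}, q_i = a_i*q_{i-1} + q_{i-2} with p_{-2}=0, p_{-1}=1, q_{-2}=1, q_{-1}=0):
  i=0: a_0=18, p_0 = 18*1 + 0 = 18, q_0 = 18*0 + 1 = 1.
  i=1: a_1=1, p_1 = 1*18 + 1 = 19, q_1 = 1*1 + 0 = 1.
  i=2: a_2=4, p_2 = 4*19 + 18 = 94, q_2 = 4*1 + 1 = 5.
  i=3: a_3=2, p_3 = 2*94 + 19 = 207, q_3 = 2*5 + 1 = 11.
  i=4: a_4=2, p_4 = 2*207 + 94 = 508, q_4 = 2*11 + 5 = 27.
  i=5: a_5=18, p_5 = 18*508 + 207 = 9351, q_5 = 18*27 + 11 = 497.
  i=6: a_6=2, p_6 = 2*9351 + 508 = 19210, q_6 = 2*497 + 27 = 1021.
  i=7: a_7=2, p_7 = 2*19210 + 9351 = 47771, q_7 = 2*1021 + 497 = 2539.
  i=8: a_8=4, p_8 = 4*47771 + 19210 = 210294, q_8 = 4*2539 + 1021 = 11177.
  i=9: a_9=1, p_9 = 1*210294 + 47771 = 258065, q_9 = 1*11177 + 2539 = 13716.
Check: 258065^2 - 354*13716^2 = 66597544225 - 66597544224 = 1, so (x, y) = (258065, 13716) solves the equation, and by the theorem it is the least positive solution.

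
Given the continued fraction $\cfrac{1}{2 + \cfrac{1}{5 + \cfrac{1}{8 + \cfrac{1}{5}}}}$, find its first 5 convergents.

0/1, 1/2, 5/11, 41/90, 210/461

Using the convergent recurrence p_i = a_i*p_{i-1} + p_{i-2}, q_i = a_i*q_{i-1} + q_{i-2} with p_{-2}=0, p_{-1}=1, q_{-2}=1, q_{-1}=0:
  i=0: a_0=0, p_0 = 0*1 + 0 = 0, q_0 = 0*0 + 1 = 1.
  i=1: a_1=2, p_1 = 2*0 + 1 = 1, q_1 = 2*1 + 0 = 2.
  i=2: a_2=5, p_2 = 5*1 + 0 = 5, q_2 = 5*2 + 1 = 11.
  i=3: a_3=8, p_3 = 8*5 + 1 = 41, q_3 = 8*11 + 2 = 90.
  i=4: a_4=5, p_4 = 5*41 + 5 = 210, q_4 = 5*90 + 11 = 461.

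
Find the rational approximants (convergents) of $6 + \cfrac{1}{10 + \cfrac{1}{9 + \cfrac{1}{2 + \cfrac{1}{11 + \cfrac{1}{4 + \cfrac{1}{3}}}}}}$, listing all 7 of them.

Using the convergent recurrence p_i = a_i*p_{i-1} + p_{i-2}, q_i = a_i*q_{i-1} + q_{i-2} with p_{-2}=0, p_{-1}=1, q_{-2}=1, q_{-1}=0:
  i=0: a_0=6, p_0 = 6*1 + 0 = 6, q_0 = 6*0 + 1 = 1.
  i=1: a_1=10, p_1 = 10*6 + 1 = 61, q_1 = 10*1 + 0 = 10.
  i=2: a_2=9, p_2 = 9*61 + 6 = 555, q_2 = 9*10 + 1 = 91.
  i=3: a_3=2, p_3 = 2*555 + 61 = 1171, q_3 = 2*91 + 10 = 192.
  i=4: a_4=11, p_4 = 11*1171 + 555 = 13436, q_4 = 11*192 + 91 = 2203.
  i=5: a_5=4, p_5 = 4*13436 + 1171 = 54915, q_5 = 4*2203 + 192 = 9004.
  i=6: a_6=3, p_6 = 3*54915 + 13436 = 178181, q_6 = 3*9004 + 2203 = 29215.

6/1, 61/10, 555/91, 1171/192, 13436/2203, 54915/9004, 178181/29215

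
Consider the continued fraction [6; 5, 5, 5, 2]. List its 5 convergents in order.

6/1, 31/5, 161/26, 836/135, 1833/296

Using the convergent recurrence p_i = a_i*p_{i-1} + p_{i-2}, q_i = a_i*q_{i-1} + q_{i-2} with p_{-2}=0, p_{-1}=1, q_{-2}=1, q_{-1}=0:
  i=0: a_0=6, p_0 = 6*1 + 0 = 6, q_0 = 6*0 + 1 = 1.
  i=1: a_1=5, p_1 = 5*6 + 1 = 31, q_1 = 5*1 + 0 = 5.
  i=2: a_2=5, p_2 = 5*31 + 6 = 161, q_2 = 5*5 + 1 = 26.
  i=3: a_3=5, p_3 = 5*161 + 31 = 836, q_3 = 5*26 + 5 = 135.
  i=4: a_4=2, p_4 = 2*836 + 161 = 1833, q_4 = 2*135 + 26 = 296.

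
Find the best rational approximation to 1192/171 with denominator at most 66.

Expand x = 1192/171 as a continued fraction with the Euclidean algorithm:
  1192 = 6*171 + 166, so a_0 = 6.
  171 = 1*166 + 5, so a_1 = 1.
  166 = 33*5 + 1, so a_2 = 33.
  5 = 5*1 + 0, so a_3 = 5.
so x = [6; 1, 33, 5].
Convergents (p_i = a_i*p_{i-1} + p_{i-2}, q_i = a_i*q_{i-1} + q_{i-2} with p_{-2}=0, p_{-1}=1, q_{-2}=1, q_{-1}=0), until the denominator exceeds 66:
  i=0: a_0=6, p_0 = 6*1 + 0 = 6, q_0 = 6*0 + 1 = 1.
  i=1: a_1=1, p_1 = 1*6 + 1 = 7, q_1 = 1*1 + 0 = 1.
  i=2: a_2=33, p_2 = 33*7 + 6 = 237, q_2 = 33*1 + 1 = 34.
  i=3: a_3=5, p_3 = 5*237 + 7 = 1192, q_3 = 5*34 + 1 = 171.
q_3 = 171 > 66, so the last convergent with denominator <= 66 is p_2/q_2 = 237/34.
The closest fraction with denominator <= 66 is either p_2/q_2 or the intermediate fraction (k*p_2 + p_1)/(k*q_2 + q_1) with the largest k >= 1 whose denominator stays <= 66; these approach x as k grows, and every other convergent or intermediate fraction in range is farther away.
Largest k: floor((66 - q_1)/q_2) = floor((66 - 1)/34) = 1.
That gives (1*237 + 7)/(1*34 + 1) = 244/35.
Compare the errors: |x - 237/34| = |1192*34 - 237*171|/(171*34) = 1/5814, and |x - 244/35| = |1192*35 - 244*171|/(171*35) = 4/5985.
Cross-multiplying, 1*5985 = 5985 < 23256 = 4*5814, so 1/5814 is smaller: the convergent 237/34 is closer to x than 244/35.

237/34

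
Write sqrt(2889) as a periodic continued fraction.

[53; (1, 2, 1, 106)]

Write x_i = (sqrt(2889) + m_i)/d_i with (m_0, d_0) = (0, 1). a_0 = floor(sqrt(2889)) = 53, since 53^2 = 2809 <= 2889 < 2916 = 54^2.
Iterate m_{i+1} = d_i*a_i - m_i, d_{i+1} = (2889 - m_{i+1}^2)/d_i, a_{i+1} = floor((a_0 + m_{i+1})/d_{i+1}):
  m_1 = 1*53 - 0 = 53, d_1 = (2889 - 53^2)/1 = 80/1 = 80, a_1 = floor((53 + 53)/80) = 1.
  m_2 = 80*1 - 53 = 27, d_2 = (2889 - 27^2)/80 = 2160/80 = 27, a_2 = floor((53 + 27)/27) = 2.
  m_3 = 27*2 - 27 = 27, d_3 = (2889 - 27^2)/27 = 2160/27 = 80, a_3 = floor((53 + 27)/80) = 1.
  m_4 = 80*1 - 27 = 53, d_4 = (2889 - 53^2)/80 = 80/80 = 1, a_4 = floor((53 + 53)/1) = 106.
  m_5 = 1*106 - 53 = 53, d_5 = (2889 - 53^2)/1 = 80/1 = 80: (m_5, d_5) = (m_1, d_1) = (53, 80), so from here the quotients repeat a_1, ..., a_4; the period length is 4.
Hence the expansion of sqrt(2889) is a_0 = 53 followed by the repeating block 1, 2, 1, 106 (period 4).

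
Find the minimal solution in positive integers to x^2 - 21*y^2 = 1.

(x, y) = (55, 12)

First expand sqrt(21) as a continued fraction. With x_i = (sqrt(21) + m_i)/d_i and (m_0, d_0) = (0, 1): a_0 = floor(sqrt(21)) = 4, since 4^2 = 16 <= 21 < 25 = 5^2.
Iterate m_{i+1} = d_i*a_i - m_i, d_{i+1} = (21 - m_{i+1}^2)/d_i, a_{i+1} = floor((a_0 + m_{i+1})/d_{i+1}):
  m_1 = 1*4 - 0 = 4, d_1 = (21 - 4^2)/1 = 5/1 = 5, a_1 = floor((4 + 4)/5) = 1.
  m_2 = 5*1 - 4 = 1, d_2 = (21 - 1^2)/5 = 20/5 = 4, a_2 = floor((4 + 1)/4) = 1.
  m_3 = 4*1 - 1 = 3, d_3 = (21 - 3^2)/4 = 12/4 = 3, a_3 = floor((4 + 3)/3) = 2.
  m_4 = 3*2 - 3 = 3, d_4 = (21 - 3^2)/3 = 12/3 = 4, a_4 = floor((4 + 3)/4) = 1.
  m_5 = 4*1 - 3 = 1, d_5 = (21 - 1^2)/4 = 20/4 = 5, a_5 = floor((4 + 1)/5) = 1.
  m_6 = 5*1 - 1 = 4, d_6 = (21 - 4^2)/5 = 5/5 = 1, a_6 = floor((4 + 4)/1) = 8.
  m_7 = 1*8 - 4 = 4, d_7 = (21 - 4^2)/1 = 5/1 = 5: (m_7, d_7) = (m_1, d_1) = (4, 5), so from here the quotients repeat a_1, ..., a_6; the period length is 6.
So sqrt(21) = [4; (1, 1, 2, 1, 1, 8)] with period length k = 6.
k is even, so the fundamental solution of x^2 - 21y^2 = 1 is (p_{k-1}, q_{k-1}) = (p_5, q_5); compute convergents through index 5.
Convergents (p_i = a_i*p_{i-1} + p_{i-2}, q_i = a_i*q_{i-1} + q_{i-2} with p_{-2}=0, p_{-1}=1, q_{-2}=1, q_{-1}=0):
  i=0: a_0=4, p_0 = 4*1 + 0 = 4, q_0 = 4*0 + 1 = 1.
  i=1: a_1=1, p_1 = 1*4 + 1 = 5, q_1 = 1*1 + 0 = 1.
  i=2: a_2=1, p_2 = 1*5 + 4 = 9, q_2 = 1*1 + 1 = 2.
  i=3: a_3=2, p_3 = 2*9 + 5 = 23, q_3 = 2*2 + 1 = 5.
  i=4: a_4=1, p_4 = 1*23 + 9 = 32, q_4 = 1*5 + 2 = 7.
  i=5: a_5=1, p_5 = 1*32 + 23 = 55, q_5 = 1*7 + 5 = 12.
Check: 55^2 - 21*12^2 = 3025 - 3024 = 1, so (x, y) = (55, 12) solves the equation, and by the theorem it is the least positive solution.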